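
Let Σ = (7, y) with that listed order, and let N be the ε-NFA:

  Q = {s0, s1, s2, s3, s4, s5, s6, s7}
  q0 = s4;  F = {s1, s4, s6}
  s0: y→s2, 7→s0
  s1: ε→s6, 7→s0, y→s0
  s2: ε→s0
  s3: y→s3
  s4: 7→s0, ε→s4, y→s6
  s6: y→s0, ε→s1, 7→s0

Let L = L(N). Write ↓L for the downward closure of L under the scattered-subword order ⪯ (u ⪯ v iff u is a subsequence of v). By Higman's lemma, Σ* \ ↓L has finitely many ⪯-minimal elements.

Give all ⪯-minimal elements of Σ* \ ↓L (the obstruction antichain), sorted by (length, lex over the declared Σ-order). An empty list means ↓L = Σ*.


|Q|=8, |F|=3, |δ|=13 (4 ε).
min D↑ (3 st, q0=0, F={1}): 0:7→1,y→2 1:7→1,y→1 2:7→1,y→1 (ε-aug+det+¬).
'7': run [5, 2] end={s0,s2} ∉↓L; 1/1 del acc.
'yy': |S_i|=[5, 4, 2] end={s0,s2} ∉↓L; 2/2 del acc.
2 words, ⪯-incomp.

Antichain: [7, yy].


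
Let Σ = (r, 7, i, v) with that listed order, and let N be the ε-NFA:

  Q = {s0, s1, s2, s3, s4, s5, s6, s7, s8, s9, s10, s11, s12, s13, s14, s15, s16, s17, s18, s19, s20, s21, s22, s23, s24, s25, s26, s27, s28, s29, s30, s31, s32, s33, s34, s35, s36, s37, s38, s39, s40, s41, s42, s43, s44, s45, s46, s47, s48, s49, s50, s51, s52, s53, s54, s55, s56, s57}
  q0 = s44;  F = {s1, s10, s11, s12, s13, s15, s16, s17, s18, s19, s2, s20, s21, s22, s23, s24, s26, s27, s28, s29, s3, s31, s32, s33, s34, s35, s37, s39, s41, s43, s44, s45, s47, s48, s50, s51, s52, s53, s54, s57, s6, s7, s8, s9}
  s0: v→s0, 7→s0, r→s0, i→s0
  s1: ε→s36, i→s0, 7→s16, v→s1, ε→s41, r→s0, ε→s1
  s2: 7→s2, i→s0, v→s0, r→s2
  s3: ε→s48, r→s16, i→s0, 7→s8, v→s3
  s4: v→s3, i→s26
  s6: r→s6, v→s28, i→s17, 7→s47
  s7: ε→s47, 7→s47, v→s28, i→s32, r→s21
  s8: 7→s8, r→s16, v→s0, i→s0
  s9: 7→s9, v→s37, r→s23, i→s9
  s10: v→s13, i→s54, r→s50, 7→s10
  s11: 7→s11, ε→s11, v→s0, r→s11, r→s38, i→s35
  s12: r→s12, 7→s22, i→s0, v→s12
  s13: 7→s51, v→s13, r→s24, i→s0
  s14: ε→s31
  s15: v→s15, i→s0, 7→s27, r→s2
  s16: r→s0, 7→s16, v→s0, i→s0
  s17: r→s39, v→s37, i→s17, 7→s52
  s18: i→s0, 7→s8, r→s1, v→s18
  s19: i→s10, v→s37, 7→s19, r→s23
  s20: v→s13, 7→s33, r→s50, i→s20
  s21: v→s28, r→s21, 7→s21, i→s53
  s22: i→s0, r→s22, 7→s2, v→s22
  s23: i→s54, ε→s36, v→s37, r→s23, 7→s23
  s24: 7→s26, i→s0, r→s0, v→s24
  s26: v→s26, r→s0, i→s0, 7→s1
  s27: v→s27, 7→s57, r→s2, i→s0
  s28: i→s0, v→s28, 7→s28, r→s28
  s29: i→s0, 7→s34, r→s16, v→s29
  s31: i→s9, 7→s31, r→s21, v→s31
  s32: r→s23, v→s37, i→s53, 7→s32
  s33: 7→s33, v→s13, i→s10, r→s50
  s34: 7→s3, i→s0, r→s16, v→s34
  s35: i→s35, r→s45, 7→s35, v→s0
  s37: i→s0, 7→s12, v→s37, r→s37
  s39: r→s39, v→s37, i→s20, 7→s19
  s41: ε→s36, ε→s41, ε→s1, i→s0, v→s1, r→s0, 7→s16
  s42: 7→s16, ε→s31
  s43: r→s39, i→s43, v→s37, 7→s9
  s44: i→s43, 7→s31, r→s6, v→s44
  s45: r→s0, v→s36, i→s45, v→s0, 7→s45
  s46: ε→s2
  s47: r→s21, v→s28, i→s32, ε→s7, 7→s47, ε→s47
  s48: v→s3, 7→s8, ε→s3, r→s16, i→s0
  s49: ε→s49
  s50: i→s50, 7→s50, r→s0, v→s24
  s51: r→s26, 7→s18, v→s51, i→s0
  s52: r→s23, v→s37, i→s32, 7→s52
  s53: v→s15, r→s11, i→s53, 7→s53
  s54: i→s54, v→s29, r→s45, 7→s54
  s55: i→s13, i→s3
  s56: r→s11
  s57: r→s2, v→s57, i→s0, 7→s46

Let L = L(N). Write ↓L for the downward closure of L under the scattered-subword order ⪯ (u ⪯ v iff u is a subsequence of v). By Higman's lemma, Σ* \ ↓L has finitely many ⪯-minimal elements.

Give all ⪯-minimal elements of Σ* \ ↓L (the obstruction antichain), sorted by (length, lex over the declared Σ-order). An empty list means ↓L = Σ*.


|Q|=58, |F|=44, |δ|=205 (17 ε).
min D↑ (42 st, q0=0, F={13}): 0:r→1,7→2,i→3,v→0 1:r→1,7→4,i→5,v→6 2:r→7,7→2,i→8,v→2 3:r→9,7→8,i→3,v→10 4:r→7,7→4,i→11,v→6 5:r→9,7→12,i→5,v→10 6:r→6,7→6,i→13,v→6 7:r→7,7→7,i→14,v→6 8:r→15,7→8,i→8,v→10 9:r→9,7→16,i→17,v→10 10:r→10,7→18,i→13,v→10 11:r→15,7→11,i→14,v→10 12:r→15,7→12,i→11,v→10 13:r→13,7→13,i→13,v→13 14:r→19,7→14,i→14,v→20 15:r→15,7→15,i→21,v→10 16:r→15,7→16,i→22,v→10 17:r→23,7→24,i→17,v→25 18:r→18,7→26,i→13,v→18 19:r→19,7→19,i→27,v→13 20:r→28,7→29,i→13,v→20 21:r→30,7→21,i→21,v→31 22:r→23,7→22,i→21,v→25 23:r→13,7→23,i→23,v→32 24:r→23,7→24,i→22,v→25 25:r→32,7→33,i→13,v→25 26:r→26,7→28,i→13,v→26 27:r→30,7→27,i→27,v→13 28:r→28,7→28,i→13,v→13 29:r→28,7→34,i→13,v→29 30:r→13,7→30,i→30,v→13 31:r→35,7→36,i→13,v→31 32:r→13,7→37,i→13,v→32 33:r→37,7→38,i→13,v→33 34:r→28,7→28,i→13,v→34 35:r→13,7→35,i→13,v→13 36:r→35,7→39,i→13,v→36 37:r→13,7→40,i→13,v→37 38:r→40,7→41,i→13,v→38 39:r→35,7→41,i→13,v→39 40:r→13,7→35,i→13,v→40 41:r→35,7→41,i→13,v→13 [Hopcroft].
'rvi': |S_i|=[48, 44, 24, 1] end={s0} — reject; 3/3 del acc.
'ivi': N↓-sim [48, 41, 23, 1] end={s0} — reject; 3/3 del acc.
'7rirv': |S_i|=[48, 42, 30, 24, 8, 2] end={s0,s36} — reject; 5/5 deletions ∈↓L.
'irirr': run [48, 41, 31, 22, 9, 1] end={s0} rej; 5/5 deletions ∈↓L.
'r7iirv': run [48, 44, 40, 33, 24, 8, 2] end={s0,s36} ∉↓L; 6/6 deletions ∈↓L.
'iv777v': N↓-sim [48, 41, 23, 18, 13, 5, 1] end={s0} rej; 6/6 deletions ∈↓L.
6 obstructions.

min(Σ*\↓L) = [rvi, ivi, 7rirv, irirr, r7iirv, iv777v].


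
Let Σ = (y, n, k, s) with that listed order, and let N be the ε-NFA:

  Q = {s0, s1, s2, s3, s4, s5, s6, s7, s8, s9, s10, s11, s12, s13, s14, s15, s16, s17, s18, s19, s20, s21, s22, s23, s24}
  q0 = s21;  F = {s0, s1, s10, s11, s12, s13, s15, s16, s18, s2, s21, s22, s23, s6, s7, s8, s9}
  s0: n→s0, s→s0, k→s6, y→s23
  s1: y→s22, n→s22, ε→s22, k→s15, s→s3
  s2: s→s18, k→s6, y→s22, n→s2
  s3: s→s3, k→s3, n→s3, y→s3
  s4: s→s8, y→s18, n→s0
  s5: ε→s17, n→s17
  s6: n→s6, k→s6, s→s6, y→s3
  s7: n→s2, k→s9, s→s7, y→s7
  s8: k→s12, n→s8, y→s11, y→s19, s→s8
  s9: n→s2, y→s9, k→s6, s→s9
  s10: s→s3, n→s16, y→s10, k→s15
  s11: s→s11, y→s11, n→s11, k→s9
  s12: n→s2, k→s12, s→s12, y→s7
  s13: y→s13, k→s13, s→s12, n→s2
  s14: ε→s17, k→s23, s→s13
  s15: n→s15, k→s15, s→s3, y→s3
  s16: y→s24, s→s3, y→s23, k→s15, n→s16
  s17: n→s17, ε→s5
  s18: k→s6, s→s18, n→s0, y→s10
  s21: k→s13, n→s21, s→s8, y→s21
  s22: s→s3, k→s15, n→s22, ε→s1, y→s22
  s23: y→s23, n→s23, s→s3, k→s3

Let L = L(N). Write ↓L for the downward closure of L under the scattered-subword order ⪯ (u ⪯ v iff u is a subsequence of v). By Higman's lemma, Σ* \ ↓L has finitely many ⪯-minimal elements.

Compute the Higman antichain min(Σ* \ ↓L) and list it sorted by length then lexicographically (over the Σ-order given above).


|Q|=25, |F|=17, |δ|=86 (5 ε).
min D↑ (17 st, q0=0, F={12}): 0:y→0,n→0,k→1,s→2 1:y→1,n→3,k→1,s→4 2:y→5,n→2,k→4,s→2 3:y→6,n→3,k→7,s→8 4:y→9,n→3,k→4,s→4 5:y→5,n→5,k→10,s→5 6:y→6,n→6,k→11,s→12 7:y→12,n→7,k→7,s→7 8:y→13,n→14,k→7,s→8 9:y→9,n→3,k→10,s→9 10:y→10,n→3,k→7,s→10 11:y→12,n→11,k→11,s→12 12:y→12,n→12,k→12,s→12 13:y→13,n→15,k→11,s→12 14:y→16,n→14,k→7,s→14 15:y→16,n→15,k→11,s→12 16:y→16,n→16,k→12,s→12 [Hopcroft].
'knys': |S_i|=[20, 16, 12, 8, 1] end={s3} — reject; 4/4 single-dels accept.
'knky': |S_i|=[20, 16, 12, 3, 1] end={s3} rej; 4/4 del acc.
'sykky': run [20, 18, 16, 13, 3, 1] end={s3} rej; 5/5 deletions ∈↓L.
'knsnyk': N↓-sim [20, 16, 12, 9, 7, 3, 1] end={s3} — reject; 6/6 single-dels accept.
4 words, ⪯-incomp.

A = [knys, knky, sykky, knsnyk].


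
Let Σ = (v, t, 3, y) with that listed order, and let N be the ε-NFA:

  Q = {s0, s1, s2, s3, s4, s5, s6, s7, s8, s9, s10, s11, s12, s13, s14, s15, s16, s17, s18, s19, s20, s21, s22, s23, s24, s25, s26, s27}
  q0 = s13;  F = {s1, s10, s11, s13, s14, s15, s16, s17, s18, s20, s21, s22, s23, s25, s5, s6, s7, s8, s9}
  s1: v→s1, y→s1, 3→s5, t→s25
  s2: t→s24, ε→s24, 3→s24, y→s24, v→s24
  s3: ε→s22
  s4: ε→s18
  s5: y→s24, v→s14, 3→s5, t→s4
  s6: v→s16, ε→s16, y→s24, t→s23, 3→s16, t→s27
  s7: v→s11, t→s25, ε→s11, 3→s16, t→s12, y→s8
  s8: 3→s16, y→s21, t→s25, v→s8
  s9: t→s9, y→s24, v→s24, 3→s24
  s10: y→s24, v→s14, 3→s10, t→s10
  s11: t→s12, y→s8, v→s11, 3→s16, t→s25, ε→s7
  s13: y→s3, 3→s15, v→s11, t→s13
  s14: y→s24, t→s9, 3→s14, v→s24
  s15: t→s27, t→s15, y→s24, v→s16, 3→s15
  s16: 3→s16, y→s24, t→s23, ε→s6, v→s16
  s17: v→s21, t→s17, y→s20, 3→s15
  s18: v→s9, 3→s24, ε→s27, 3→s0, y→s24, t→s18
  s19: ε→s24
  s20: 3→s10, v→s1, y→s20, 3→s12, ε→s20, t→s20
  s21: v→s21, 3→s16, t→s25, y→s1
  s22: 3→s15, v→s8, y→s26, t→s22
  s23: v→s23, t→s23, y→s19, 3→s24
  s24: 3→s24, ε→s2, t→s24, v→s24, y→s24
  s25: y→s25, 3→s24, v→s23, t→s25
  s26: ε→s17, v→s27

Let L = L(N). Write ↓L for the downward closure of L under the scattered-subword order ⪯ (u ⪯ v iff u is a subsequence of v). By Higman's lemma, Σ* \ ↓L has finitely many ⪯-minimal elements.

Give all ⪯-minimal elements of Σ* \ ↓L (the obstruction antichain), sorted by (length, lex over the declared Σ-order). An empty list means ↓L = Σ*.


A = [3y, vt3, vtvy, yyy3vv].

|Q|=28, |F|=19, |δ|=103 (12 ε).
min D↑ (18 st, q0=0, F={7}): 0:v→1,t→0,3→2,y→3 1:v→1,t→4,3→5,y→6 2:v→5,t→2,3→2,y→7 3:v→6,t→3,3→2,y→8 4:v→9,t→4,3→7,y→4 5:v→5,t→9,3→5,y→7 6:v→6,t→4,3→5,y→10 7:v→7,t→7,3→7,y→7 8:v→10,t→8,3→2,y→11 9:v→9,t→9,3→7,y→7 10:v→10,t→4,3→5,y→12 11:v→12,t→11,3→13,y→11 12:v→12,t→4,3→14,y→12 13:v→15,t→13,3→13,y→7 14:v→15,t→16,3→14,y→7 15:v→7,t→17,3→15,y→7 16:v→17,t→16,3→7,y→7 17:v→7,t→17,3→7,y→7 [Hopcroft].
'3y': run [28, 16, 3] end={s19,s2,s24} — reject; 2/2 single-dels accept.
'vt3': |S_i|=[28, 20, 11, 3] end={s0,s2,s24} — reject; 3/3 del acc.
'vtvy': |S_i|=[28, 20, 11, 5, 3] end={s19,s2,s24} — reject; 4/4 del acc.
'yyy3vv': |S_i|=[28, 25, 22, 16, 11, 4, 2] end={s2,s24} — reject; 6/6 single-dels accept.
4 minimals (antichain).


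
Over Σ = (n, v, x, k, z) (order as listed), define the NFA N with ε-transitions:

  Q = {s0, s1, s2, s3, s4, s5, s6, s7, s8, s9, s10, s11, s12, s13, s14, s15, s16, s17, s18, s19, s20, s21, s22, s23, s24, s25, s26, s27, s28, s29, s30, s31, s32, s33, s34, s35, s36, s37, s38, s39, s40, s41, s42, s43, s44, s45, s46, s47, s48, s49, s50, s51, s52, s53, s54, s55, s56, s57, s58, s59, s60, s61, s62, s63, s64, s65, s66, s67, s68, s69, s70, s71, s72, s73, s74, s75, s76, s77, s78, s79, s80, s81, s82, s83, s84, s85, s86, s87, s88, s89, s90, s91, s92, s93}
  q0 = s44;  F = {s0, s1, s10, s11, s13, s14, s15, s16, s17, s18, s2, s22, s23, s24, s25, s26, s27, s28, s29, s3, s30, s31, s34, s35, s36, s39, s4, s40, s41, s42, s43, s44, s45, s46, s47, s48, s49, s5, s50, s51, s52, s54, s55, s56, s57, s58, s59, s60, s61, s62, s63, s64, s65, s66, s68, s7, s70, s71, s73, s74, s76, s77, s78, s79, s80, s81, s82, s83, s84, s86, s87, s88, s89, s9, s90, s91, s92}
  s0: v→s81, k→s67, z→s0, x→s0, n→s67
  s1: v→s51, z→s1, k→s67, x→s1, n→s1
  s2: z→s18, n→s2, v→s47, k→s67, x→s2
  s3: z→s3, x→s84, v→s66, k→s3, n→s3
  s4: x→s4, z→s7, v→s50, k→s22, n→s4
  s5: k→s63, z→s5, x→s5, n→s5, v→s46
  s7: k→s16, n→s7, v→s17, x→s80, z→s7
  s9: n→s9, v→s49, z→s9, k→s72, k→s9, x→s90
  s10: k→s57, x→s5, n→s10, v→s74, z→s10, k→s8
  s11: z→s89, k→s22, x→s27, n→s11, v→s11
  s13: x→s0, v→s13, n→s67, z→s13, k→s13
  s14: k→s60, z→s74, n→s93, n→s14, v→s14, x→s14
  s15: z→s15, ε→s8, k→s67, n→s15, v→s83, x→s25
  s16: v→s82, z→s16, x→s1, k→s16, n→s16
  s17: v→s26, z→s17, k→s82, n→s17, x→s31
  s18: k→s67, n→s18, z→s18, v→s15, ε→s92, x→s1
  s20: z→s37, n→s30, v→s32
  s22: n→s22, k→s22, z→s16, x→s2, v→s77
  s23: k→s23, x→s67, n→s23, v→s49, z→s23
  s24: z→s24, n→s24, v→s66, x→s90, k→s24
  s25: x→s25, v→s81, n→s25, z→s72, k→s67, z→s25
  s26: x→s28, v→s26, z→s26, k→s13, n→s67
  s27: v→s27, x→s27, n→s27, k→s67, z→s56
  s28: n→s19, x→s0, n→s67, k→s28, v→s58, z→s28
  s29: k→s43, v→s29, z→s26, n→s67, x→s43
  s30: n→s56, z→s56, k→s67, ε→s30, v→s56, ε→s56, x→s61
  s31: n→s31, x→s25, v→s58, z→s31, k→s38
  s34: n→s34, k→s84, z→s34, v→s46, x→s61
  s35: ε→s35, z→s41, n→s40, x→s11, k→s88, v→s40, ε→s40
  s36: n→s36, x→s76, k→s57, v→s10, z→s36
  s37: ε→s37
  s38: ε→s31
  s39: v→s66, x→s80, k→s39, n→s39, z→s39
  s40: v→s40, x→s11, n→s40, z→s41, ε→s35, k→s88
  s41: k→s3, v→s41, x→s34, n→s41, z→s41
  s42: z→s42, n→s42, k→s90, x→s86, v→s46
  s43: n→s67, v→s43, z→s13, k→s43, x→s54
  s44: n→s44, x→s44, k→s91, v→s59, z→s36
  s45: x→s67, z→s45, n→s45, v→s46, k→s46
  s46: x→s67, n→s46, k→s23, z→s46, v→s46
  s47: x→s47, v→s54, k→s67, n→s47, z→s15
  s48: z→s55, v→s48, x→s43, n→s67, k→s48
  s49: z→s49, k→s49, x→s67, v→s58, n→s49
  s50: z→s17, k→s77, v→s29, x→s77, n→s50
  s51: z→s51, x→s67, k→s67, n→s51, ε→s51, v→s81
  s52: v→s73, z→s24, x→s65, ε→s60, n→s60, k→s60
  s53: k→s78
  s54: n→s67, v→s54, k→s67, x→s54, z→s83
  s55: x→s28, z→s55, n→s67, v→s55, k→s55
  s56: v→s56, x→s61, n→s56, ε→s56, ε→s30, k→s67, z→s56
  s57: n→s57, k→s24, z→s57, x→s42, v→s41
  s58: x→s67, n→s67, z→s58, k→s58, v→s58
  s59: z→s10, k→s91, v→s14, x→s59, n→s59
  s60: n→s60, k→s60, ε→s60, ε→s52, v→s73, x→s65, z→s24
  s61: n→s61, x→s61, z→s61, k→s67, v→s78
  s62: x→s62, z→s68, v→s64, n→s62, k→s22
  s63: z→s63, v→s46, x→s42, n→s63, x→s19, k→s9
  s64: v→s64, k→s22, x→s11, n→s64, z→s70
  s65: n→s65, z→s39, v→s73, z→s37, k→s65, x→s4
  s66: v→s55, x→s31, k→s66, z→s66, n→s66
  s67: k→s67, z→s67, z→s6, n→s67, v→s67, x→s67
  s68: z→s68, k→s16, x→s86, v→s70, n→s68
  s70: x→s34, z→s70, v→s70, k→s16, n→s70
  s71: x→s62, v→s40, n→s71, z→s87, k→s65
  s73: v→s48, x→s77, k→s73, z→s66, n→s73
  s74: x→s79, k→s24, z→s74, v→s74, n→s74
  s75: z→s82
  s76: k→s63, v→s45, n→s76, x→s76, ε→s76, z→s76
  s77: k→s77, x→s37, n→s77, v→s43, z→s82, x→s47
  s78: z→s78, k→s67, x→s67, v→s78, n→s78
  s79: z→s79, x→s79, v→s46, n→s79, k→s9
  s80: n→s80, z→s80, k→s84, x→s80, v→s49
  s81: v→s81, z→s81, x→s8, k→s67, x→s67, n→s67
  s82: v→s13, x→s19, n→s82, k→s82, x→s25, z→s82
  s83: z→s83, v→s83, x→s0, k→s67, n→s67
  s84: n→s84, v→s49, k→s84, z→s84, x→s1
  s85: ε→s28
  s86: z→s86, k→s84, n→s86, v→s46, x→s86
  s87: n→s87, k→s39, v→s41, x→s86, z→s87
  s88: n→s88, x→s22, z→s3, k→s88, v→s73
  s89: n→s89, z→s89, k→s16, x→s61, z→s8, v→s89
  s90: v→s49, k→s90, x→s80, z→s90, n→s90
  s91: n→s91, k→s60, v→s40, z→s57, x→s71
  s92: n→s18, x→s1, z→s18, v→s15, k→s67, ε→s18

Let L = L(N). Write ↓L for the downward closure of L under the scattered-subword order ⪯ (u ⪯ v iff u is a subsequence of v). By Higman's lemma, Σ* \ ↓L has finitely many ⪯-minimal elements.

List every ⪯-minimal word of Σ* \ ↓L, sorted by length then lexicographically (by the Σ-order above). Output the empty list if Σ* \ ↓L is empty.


|Q|=94, |F|=77, |δ|=425 (18 ε).
min D↑ (74 st, q0=0, F={40}): 0:n→0,v→1,x→0,k→2,z→3 1:n→1,v→4,x→1,k→2,z→5 2:n→2,v→6,x→7,k→8,z→9 3:n→3,v→5,x→10,k→9,z→3 4:n→4,v→4,x→4,k→8,z→11 5:n→5,v→11,x→12,k→9,z→5 6:n→6,v→6,x→13,k→14,z→15 7:n→7,v→6,x→16,k→17,z→18 8:n→8,v→19,x→17,k→8,z→20 9:n→9,v→15,x→21,k→20,z→9 10:n→10,v→22,x→10,k→23,z→10 11:n→11,v→11,x→24,k→20,z→11 12:n→12,v→25,x→12,k→23,z→12 13:n→13,v→13,x→26,k→27,z→28 14:n→14,v→19,x→27,k→14,z→29 15:n→15,v→15,x→30,k→29,z→15 16:n→16,v→31,x→16,k→27,z→32 17:n→17,v→19,x→33,k→17,z→34 18:n→18,v→15,x→35,k→34,z→18 19:n→19,v→36,x→37,k→19,z→38 20:n→20,v→38,x→39,k→20,z→20 21:n→21,v→25,x→35,k→39,z→21 22:n→22,v→25,x→40,k→25,z→22 23:n→23,v→25,x→21,k→41,z→23 24:n→24,v→25,x→24,k→41,z→24 25:n→25,v→25,x→40,k→42,z→25 26:n→26,v→26,x→26,k→40,z→43 27:n→27,v→37,x→44,k→27,z→45 28:n→28,v→28,x→46,k→45,z→28 29:n→29,v→38,x→47,k→29,z→29 30:n→30,v→25,x→46,k→47,z→30 31:n→31,v→31,x→13,k→27,z→48 32:n→32,v→48,x→35,k→45,z→32 33:n→33,v→49,x→33,k→27,z→50 34:n→34,v→38,x→51,k→34,z→34 35:n→35,v→25,x→35,k→47,z→35 36:n→40,v→36,x→52,k→36,z→53 37:n→37,v→52,x→54,k→37,z→55 38:n→38,v→53,x→56,k→38,z→38 39:n→39,v→57,x→51,k→39,z→39 40:n→40,v→40,x→40,k→40,z→40 41:n→41,v→57,x→39,k→41,z→41 42:n→42,v→57,x→40,k→42,z→42 43:n→43,v→43,x→46,k→40,z→43 44:n→44,v→54,x→44,k→40,z→58 45:n→45,v→55,x→59,k→45,z→45 46:n→46,v→60,x→46,k→40,z→46 47:n→47,v→57,x→59,k→47,z→47 48:n→48,v→48,x→30,k→45,z→48 49:n→49,v→61,x→37,k→37,z→62 50:n→50,v→62,x→51,k→45,z→50 51:n→51,v→57,x→51,k→47,z→51 52:n→40,v→52,x→63,k→52,z→64 53:n→40,v→53,x→65,k→53,z→53 54:n→54,v→63,x→54,k→40,z→66 55:n→55,v→64,x→67,k→55,z→55 56:n→56,v→68,x→67,k→56,z→56 57:n→57,v→68,x→40,k→57,z→57 58:n→58,v→66,x→59,k→40,z→58 59:n→59,v→69,x→59,k→40,z→59 60:n→60,v→60,x→40,k→40,z→60 61:n→40,v→61,x→52,k→52,z→70 62:n→62,v→70,x→56,k→55,z→62 63:n→40,v→63,x→63,k→40,z→71 64:n→40,v→64,x→72,k→64,z→64 65:n→40,v→68,x→72,k→65,z→65 66:n→66,v→71,x→67,k→40,z→66 67:n→67,v→73,x→67,k→40,z→67 68:n→40,v→68,x→40,k→68,z→68 69:n→69,v→73,x→40,k→40,z→69 70:n→40,v→70,x→65,k→64,z→70 71:n→40,v→71,x→72,k→40,z→71 72:n→40,v→73,x→72,k→40,z→72 73:n→40,v→73,x→40,k→40,z→73.
'zxvx': |S_i|=[85, 58, 31, 11, 3] end={s6,s67,s8} — reject; 4/4 del acc.
'kvxxk': |S_i|=[85, 74, 55, 40, 23, 2] end={s6,s67} rej; 5/5 del acc.
'kkvvn': |S_i|=[85, 74, 51, 31, 16, 3] end={s19,s6,s67} ∉↓L; 5/5 single-dels accept.
'vvkvvn': N↓-sim [85, 82, 69, 51, 31, 16, 3] end={s19,s6,s67} ∉↓L; 6/6 del acc.
'kxxkxk': |S_i|=[85, 74, 67, 52, 31, 18, 2] end={s6,s67} — reject; 6/6 del acc.
5 words, ⪯-incomp.

min(Σ*\↓L) = [zxvx, kvxxk, kkvvn, vvkvvn, kxxkxk].


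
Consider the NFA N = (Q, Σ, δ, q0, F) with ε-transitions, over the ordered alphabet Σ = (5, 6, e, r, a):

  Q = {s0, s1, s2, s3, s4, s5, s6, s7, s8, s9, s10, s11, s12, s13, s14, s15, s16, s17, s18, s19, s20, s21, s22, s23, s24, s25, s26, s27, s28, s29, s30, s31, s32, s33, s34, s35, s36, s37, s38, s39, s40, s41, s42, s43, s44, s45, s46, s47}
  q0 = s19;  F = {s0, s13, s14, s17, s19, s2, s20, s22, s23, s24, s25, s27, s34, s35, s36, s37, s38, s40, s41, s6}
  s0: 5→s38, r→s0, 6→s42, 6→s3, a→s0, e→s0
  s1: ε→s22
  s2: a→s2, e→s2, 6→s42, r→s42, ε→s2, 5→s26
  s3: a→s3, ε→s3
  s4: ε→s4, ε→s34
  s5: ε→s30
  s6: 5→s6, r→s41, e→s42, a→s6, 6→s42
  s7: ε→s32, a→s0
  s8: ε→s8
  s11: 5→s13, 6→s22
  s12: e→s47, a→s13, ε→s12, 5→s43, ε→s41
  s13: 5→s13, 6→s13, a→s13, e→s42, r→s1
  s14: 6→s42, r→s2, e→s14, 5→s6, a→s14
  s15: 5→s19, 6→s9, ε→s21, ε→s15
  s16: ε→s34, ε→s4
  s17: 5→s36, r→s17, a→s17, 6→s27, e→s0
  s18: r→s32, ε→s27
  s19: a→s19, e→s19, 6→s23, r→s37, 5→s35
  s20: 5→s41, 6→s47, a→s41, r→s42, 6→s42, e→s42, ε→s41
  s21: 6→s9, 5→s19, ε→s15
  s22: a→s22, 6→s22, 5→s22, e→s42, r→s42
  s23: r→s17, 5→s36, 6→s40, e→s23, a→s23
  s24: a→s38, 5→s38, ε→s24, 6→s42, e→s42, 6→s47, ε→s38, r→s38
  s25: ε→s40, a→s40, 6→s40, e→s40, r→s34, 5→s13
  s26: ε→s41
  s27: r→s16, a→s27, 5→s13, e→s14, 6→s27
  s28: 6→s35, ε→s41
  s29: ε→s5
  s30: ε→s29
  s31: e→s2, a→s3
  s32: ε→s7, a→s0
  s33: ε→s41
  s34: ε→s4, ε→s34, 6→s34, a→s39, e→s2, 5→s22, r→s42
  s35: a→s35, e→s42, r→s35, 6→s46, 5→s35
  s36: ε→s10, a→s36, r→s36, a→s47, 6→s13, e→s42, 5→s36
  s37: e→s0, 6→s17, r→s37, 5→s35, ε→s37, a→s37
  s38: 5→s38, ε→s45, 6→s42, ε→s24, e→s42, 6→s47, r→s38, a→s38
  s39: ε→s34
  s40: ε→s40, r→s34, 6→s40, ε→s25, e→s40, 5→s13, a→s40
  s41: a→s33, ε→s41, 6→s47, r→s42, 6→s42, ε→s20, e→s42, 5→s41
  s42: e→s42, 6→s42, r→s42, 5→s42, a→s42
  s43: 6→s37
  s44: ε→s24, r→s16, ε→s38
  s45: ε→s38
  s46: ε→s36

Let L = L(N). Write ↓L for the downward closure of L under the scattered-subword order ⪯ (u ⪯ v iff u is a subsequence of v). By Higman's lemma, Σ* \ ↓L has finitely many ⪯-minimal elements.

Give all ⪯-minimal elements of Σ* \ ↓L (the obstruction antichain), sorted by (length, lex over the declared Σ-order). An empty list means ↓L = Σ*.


A = [5e, re6, 66rr].

|Q|=48, |F|=20, |δ|=170 (41 ε).
min D↑ (18 st, q0=0, F={5}): 0:5→1,6→2,e→0,r→3,a→0 1:5→1,6→4,e→5,r→1,a→1 2:5→4,6→6,e→2,r→7,a→2 3:5→1,6→7,e→8,r→3,a→3 4:5→4,6→9,e→5,r→4,a→4 5:5→5,6→5,e→5,r→5,a→5 6:5→9,6→6,e→6,r→10,a→6 7:5→4,6→11,e→8,r→7,a→7 8:5→12,6→5,e→8,r→8,a→8 9:5→9,6→9,e→5,r→13,a→9 10:5→13,6→10,e→14,r→5,a→10 11:5→9,6→11,e→15,r→10,a→11 12:5→12,6→5,e→5,r→12,a→12 13:5→13,6→13,e→5,r→5,a→13 14:5→16,6→5,e→14,r→5,a→14 15:5→17,6→5,e→15,r→14,a→15 16:5→16,6→5,e→5,r→5,a→16 17:5→17,6→5,e→5,r→16,a→17 [Hopcroft].
'5e': N↓-sim [32, 17, 1] end={s42} rej; 2/2 single-dels accept.
're6': |S_i|=[32, 28, 14, 3] end={s3,s42,s47} ∉↓L; 3/3 single-dels accept.
'66rr': run [32, 29, 20, 13, 1] end={s42} — reject; 4/4 del acc.
3 words, ⪯-incomp.


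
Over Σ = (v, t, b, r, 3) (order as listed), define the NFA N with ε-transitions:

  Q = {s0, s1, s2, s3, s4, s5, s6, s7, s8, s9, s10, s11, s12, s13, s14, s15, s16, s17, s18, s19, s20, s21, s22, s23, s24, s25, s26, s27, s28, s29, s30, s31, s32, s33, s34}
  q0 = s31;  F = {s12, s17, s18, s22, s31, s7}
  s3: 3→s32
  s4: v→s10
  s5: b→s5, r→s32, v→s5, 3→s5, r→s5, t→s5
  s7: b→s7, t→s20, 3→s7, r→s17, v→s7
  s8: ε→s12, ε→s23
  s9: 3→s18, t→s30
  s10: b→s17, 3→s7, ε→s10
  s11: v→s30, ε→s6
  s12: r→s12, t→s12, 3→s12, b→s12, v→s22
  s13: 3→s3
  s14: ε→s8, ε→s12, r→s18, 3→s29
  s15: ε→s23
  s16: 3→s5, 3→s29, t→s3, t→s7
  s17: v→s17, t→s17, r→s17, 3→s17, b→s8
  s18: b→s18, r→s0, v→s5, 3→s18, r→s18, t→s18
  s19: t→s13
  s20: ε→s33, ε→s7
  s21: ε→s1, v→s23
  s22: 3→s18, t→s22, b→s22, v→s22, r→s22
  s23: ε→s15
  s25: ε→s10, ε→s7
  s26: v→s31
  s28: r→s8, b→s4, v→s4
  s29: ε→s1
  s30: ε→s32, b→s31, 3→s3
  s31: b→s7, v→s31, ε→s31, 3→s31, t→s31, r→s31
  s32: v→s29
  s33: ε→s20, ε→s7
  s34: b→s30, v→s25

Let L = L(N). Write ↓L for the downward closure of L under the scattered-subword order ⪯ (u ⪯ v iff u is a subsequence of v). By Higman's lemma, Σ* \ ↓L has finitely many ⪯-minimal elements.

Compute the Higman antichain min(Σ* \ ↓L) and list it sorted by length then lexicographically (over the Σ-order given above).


|Q|=35, |F|=6, |δ|=80 (18 ε).
min D↑ (7 st, q0=0, F={6}): 0:v→0,t→0,b→1,r→0,3→0 1:v→1,t→1,b→1,r→2,3→1 2:v→2,t→2,b→3,r→2,3→2 3:v→4,t→3,b→3,r→3,3→3 4:v→4,t→4,b→4,r→4,3→5 5:v→6,t→5,b→5,r→5,3→5 6:v→6,t→6,b→6,r→6,3→6 [Hopcroft].
'brbv3v': run [16, 15, 12, 11, 7, 6, 4] end={s1,s29,s32,s5} rej; 6/6 del acc.
1 minimals (antichain).

Antichain: [brbv3v].


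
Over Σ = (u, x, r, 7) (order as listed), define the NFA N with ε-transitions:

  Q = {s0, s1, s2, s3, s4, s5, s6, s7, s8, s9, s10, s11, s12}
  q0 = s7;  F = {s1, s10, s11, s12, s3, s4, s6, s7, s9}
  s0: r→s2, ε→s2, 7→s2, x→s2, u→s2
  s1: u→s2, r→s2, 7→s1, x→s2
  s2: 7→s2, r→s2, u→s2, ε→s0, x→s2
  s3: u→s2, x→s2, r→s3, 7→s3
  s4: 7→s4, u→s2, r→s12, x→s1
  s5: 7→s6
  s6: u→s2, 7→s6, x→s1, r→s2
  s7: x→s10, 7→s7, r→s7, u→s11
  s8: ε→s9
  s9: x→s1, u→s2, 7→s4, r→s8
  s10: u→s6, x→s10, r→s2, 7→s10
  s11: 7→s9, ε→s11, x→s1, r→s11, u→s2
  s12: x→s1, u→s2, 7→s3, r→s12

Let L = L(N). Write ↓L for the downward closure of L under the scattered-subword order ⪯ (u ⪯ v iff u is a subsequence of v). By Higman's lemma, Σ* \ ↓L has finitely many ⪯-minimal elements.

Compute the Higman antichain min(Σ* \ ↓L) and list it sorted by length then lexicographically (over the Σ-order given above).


|Q|=13, |F|=9, |δ|=49 (4 ε).
min D↑ (10 st, q0=0, F={3}): 0:u→1,x→2,r→0,7→0 1:u→3,x→4,r→1,7→5 2:u→6,x→2,r→3,7→2 3:u→3,x→3,r→3,7→3 4:u→3,x→3,r→3,7→4 5:u→3,x→4,r→5,7→7 6:u→3,x→4,r→3,7→6 7:u→3,x→4,r→8,7→7 8:u→3,x→4,r→8,7→9 9:u→3,x→3,r→9,7→9 [Hopcroft].
'uu': N↓-sim [12, 10, 2] end={s0,s2} — reject; 2/2 del acc.
'xr': run [12, 5, 2] end={s0,s2} ∉↓L; 2/2 del acc.
'uxx': N↓-sim [12, 10, 3, 2] end={s0,s2} — reject; 3/3 del acc.
'u77r7x': |S_i|=[12, 10, 9, 7, 5, 4, 2] end={s0,s2} — reject; 6/6 deletions ∈↓L.
4 obstructions.

min(Σ*\↓L) = [uu, xr, uxx, u77r7x].


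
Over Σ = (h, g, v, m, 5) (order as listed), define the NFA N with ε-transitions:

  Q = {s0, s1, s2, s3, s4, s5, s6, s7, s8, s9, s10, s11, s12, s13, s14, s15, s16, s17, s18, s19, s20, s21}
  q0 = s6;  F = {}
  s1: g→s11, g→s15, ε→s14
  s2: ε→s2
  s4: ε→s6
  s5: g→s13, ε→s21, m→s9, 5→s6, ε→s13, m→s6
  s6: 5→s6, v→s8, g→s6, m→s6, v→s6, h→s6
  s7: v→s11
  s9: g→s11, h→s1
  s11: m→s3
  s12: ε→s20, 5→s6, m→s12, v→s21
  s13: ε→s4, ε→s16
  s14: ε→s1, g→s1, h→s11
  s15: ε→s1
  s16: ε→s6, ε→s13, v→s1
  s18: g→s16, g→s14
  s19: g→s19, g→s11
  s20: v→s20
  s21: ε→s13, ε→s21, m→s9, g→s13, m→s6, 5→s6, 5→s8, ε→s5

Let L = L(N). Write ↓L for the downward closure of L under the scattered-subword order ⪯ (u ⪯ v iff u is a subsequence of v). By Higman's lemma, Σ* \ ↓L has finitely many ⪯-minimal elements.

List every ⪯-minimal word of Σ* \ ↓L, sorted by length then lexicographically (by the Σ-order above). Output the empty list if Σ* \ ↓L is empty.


|Q|=22, |F|=0, |δ|=47 (15 ε).
min D↑ (1 st, q0=0, F={0}): 0:h→0,g→0,v→0,m→0,5→0 [Hopcroft].
ε ∈ L(D↑) — L = ∅.

A = [ε].


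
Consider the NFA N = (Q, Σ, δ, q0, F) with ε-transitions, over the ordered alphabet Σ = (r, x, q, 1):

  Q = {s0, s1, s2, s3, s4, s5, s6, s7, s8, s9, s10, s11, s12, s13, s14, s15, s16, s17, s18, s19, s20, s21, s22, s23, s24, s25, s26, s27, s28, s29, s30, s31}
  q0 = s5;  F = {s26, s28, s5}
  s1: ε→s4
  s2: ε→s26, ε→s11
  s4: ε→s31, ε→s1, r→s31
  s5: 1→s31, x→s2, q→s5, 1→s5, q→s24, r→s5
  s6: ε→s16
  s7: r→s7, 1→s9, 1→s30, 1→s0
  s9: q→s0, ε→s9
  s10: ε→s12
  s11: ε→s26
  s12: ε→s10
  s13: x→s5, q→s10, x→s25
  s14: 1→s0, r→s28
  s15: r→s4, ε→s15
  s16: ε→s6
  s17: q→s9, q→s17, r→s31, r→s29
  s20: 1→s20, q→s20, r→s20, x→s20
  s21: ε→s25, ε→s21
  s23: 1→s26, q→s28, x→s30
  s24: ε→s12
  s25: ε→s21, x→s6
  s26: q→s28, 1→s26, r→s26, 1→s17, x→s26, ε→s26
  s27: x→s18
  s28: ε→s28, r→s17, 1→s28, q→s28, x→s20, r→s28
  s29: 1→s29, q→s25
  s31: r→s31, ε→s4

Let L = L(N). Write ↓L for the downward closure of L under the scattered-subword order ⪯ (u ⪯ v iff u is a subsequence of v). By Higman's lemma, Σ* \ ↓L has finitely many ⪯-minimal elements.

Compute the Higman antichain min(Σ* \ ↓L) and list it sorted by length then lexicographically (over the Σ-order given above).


Antichain: [xqx].

|Q|=32, |F|=3, |δ|=63 (19 ε).
min D↑ (4 st, q0=0, F={3}): 0:r→0,x→1,q→0,1→0 1:r→1,x→1,q→2,1→1 2:r→2,x→3,q→2,1→2 3:r→3,x→3,q→3,1→3 [Hopcroft].
'xqx': run [20, 16, 13, 3] end={s16,s20,s6} ∉↓L; 3/3 single-dels accept.
1 words, ⪯-incomp.


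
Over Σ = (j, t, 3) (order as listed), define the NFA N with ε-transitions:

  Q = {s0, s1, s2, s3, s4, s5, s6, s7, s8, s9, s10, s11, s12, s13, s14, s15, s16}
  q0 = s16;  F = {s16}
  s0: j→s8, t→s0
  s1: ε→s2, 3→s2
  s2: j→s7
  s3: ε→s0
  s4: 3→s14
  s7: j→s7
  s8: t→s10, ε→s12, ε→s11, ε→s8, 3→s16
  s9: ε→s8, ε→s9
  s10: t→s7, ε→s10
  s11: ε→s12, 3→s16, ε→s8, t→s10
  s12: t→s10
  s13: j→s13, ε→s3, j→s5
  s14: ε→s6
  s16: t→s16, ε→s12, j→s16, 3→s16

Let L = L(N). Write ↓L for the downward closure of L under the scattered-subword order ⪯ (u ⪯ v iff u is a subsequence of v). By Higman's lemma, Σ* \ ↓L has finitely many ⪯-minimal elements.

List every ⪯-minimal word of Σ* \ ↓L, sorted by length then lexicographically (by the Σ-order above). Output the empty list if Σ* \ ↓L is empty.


|Q|=17, |F|=1, |δ|=30 (13 ε).
min D↑ (1 st, q0=0, F={}): 0:j→0,t→0,3→0 (ε-aug+det+¬).
L(D↑) = ∅; no obstructions.

Antichain: [].


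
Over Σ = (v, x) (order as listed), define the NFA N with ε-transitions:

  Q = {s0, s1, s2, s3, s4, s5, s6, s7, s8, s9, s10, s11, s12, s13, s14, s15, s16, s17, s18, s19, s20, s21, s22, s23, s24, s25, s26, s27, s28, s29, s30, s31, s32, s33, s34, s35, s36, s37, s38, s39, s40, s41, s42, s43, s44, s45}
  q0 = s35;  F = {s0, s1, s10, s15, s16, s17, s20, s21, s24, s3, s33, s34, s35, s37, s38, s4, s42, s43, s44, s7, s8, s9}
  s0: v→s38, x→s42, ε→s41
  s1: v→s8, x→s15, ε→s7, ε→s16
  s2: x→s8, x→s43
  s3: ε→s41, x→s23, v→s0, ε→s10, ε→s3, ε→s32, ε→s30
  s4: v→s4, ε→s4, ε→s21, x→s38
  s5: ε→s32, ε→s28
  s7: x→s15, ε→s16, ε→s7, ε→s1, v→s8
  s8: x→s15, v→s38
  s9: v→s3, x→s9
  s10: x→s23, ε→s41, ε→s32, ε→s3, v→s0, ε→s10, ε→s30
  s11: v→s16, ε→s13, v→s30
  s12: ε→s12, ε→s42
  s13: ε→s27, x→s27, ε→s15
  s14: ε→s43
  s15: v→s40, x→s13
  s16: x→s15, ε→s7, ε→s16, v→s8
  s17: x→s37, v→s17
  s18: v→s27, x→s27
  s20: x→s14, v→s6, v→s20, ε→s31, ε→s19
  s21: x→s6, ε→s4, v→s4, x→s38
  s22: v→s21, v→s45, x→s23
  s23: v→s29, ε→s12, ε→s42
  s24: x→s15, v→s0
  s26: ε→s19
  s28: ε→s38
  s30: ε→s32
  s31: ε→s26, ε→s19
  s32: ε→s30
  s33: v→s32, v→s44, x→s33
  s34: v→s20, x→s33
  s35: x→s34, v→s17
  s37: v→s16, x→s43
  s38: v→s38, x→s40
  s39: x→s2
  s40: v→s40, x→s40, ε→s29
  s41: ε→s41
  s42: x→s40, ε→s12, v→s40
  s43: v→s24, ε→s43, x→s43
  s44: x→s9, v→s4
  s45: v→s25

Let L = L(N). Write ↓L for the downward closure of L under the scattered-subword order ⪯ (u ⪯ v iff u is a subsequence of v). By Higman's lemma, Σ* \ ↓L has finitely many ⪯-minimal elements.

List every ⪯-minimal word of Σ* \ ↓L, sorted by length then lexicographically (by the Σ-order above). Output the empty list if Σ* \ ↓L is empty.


|Q|=46, |F|=22, |δ|=105 (43 ε).
min D↑ (19 st, q0=0, F={15}): 0:v→1,x→2 1:v→1,x→3 2:v→4,x→5 3:v→6,x→7 4:v→4,x→7 5:v→8,x→5 6:v→9,x→10 7:v→11,x→7 8:v→12,x→13 9:v→14,x→10 10:v→15,x→10 11:v→16,x→10 12:v→12,x→14 13:v→17,x→13 14:v→14,x→15 15:v→15,x→15 16:v→14,x→18 17:v→16,x→18 18:v→15,x→15 (ε-aug+det+¬).
'vxvxv': N↓-sim [36, 33, 25, 20, 8, 2] end={s29,s40} rej; 5/5 del acc.
'vxvvvx': N↓-sim [36, 33, 25, 20, 11, 3, 2] end={s29,s40} rej; 6/6 single-dels accept.
'xxvvxx': N↓-sim [36, 34, 24, 21, 15, 7, 2] end={s29,s40} ∉↓L; 6/6 deletions ∈↓L.
3 obstructions.

Antichain: [vxvxv, vxvvvx, xxvvxx].


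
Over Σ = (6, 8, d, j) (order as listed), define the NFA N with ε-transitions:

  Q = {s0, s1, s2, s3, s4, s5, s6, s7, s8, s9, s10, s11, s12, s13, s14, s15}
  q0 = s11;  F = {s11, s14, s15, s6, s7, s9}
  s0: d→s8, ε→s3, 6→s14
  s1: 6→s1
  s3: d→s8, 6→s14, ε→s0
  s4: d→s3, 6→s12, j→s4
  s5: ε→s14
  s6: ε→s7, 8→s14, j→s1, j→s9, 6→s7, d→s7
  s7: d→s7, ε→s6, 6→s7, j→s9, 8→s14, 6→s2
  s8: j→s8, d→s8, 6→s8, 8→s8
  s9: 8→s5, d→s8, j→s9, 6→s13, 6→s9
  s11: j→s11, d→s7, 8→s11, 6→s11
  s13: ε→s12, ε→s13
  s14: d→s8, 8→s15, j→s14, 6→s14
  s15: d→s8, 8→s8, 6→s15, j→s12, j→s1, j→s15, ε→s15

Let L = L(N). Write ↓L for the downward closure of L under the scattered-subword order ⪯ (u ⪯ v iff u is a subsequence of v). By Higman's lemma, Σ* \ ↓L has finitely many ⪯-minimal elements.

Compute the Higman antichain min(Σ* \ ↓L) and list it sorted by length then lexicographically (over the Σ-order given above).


|Q|=16, |F|=6, |δ|=49 (8 ε).
min D↑ (6 st, q0=0, F={5}): 0:6→0,8→0,d→1,j→0 1:6→1,8→2,d→1,j→3 2:6→2,8→4,d→5,j→2 3:6→3,8→2,d→5,j→3 4:6→4,8→5,d→5,j→4 5:6→5,8→5,d→5,j→5 [Hopcroft].
'd8d': |S_i|=[12, 11, 6, 1] end={s8} rej; 3/3 del acc.
'djd': |S_i|=[12, 11, 8, 1] end={s8} — reject; 3/3 single-dels accept.
'd888': N↓-sim [12, 11, 6, 4, 1] end={s8} ∉↓L; 4/4 del acc.
3 minimals (antichain).

A = [d8d, djd, d888].


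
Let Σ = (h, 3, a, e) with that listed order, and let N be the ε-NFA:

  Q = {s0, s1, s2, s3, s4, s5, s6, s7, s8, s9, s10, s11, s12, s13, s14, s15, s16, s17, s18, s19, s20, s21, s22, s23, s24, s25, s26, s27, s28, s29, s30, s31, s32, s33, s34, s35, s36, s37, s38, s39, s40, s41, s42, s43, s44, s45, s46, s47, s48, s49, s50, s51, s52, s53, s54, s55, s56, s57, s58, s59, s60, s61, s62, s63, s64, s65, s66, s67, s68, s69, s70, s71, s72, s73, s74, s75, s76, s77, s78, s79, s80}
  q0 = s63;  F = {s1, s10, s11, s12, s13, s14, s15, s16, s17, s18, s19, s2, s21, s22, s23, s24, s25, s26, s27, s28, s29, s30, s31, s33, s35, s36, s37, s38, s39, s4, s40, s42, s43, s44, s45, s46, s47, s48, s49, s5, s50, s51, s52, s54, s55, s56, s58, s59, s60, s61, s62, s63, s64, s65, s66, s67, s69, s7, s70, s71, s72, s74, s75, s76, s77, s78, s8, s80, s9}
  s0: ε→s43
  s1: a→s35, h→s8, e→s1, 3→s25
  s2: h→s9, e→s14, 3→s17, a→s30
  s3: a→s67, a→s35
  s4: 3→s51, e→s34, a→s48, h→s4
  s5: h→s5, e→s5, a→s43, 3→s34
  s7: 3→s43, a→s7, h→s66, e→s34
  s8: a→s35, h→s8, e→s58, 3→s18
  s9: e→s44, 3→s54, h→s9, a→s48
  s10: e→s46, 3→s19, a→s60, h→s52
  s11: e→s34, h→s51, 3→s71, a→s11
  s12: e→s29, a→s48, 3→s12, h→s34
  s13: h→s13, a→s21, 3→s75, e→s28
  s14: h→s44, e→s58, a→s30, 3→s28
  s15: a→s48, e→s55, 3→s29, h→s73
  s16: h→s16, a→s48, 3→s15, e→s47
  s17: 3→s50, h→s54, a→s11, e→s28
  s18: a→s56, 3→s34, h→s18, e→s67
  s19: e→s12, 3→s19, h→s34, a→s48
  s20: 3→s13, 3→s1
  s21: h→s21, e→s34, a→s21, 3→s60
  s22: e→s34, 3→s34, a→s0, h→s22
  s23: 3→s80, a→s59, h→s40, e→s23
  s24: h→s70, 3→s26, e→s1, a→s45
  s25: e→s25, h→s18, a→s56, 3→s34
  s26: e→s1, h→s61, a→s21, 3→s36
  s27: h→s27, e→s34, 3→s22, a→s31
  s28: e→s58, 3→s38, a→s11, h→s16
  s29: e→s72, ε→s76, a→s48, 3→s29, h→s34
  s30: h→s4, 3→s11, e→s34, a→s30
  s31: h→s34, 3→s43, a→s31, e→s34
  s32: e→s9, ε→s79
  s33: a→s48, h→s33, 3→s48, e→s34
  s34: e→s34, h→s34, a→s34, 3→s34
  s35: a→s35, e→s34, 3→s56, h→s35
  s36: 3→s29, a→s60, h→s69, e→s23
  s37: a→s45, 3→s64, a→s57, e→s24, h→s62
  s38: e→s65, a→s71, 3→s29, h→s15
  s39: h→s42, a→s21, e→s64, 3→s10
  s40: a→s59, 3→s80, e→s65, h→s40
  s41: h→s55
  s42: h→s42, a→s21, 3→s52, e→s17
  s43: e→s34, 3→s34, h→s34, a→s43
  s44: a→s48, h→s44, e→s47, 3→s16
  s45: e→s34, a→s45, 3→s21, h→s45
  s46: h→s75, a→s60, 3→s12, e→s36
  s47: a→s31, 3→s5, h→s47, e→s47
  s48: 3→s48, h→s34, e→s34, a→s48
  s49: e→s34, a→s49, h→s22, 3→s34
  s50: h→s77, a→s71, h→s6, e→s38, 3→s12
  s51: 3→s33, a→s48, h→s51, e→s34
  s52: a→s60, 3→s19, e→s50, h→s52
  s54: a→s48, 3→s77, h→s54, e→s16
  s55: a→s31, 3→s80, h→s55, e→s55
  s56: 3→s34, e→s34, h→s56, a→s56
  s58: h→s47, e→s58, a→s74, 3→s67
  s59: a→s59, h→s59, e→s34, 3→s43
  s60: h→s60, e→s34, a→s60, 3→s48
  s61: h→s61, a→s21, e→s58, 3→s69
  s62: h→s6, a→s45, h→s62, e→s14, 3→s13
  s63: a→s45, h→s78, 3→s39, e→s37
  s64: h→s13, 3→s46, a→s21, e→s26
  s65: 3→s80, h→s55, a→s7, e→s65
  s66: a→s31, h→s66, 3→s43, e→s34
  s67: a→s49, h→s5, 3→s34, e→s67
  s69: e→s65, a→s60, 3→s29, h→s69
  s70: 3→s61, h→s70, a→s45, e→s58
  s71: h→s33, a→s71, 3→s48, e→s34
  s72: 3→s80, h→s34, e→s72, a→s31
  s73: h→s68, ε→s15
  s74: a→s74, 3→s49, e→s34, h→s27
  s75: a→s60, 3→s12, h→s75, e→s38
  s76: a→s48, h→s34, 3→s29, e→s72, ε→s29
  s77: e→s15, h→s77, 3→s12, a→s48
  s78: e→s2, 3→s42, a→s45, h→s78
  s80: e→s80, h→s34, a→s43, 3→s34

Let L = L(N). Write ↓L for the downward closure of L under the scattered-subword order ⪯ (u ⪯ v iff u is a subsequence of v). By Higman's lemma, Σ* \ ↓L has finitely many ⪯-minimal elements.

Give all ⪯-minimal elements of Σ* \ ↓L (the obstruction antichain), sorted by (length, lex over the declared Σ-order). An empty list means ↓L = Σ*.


|Q|=81, |F|=69, |δ|=295 (5 ε).
min D↑ (69 st, q0=0, F={10}): 0:h→1,3→2,a→3,e→4 1:h→1,3→5,a→3,e→6 2:h→5,3→7,a→8,e→9 3:h→3,3→8,a→3,e→10 4:h→11,3→9,a→3,e→12 5:h→5,3→13,a→8,e→14 6:h→15,3→14,a→16,e→17 7:h→13,3→18,a→19,e→20 8:h→8,3→19,a→8,e→10 9:h→21,3→20,a→8,e→22 10:h→10,3→10,a→10,e→10 11:h→11,3→21,a→3,e→17 12:h→23,3→22,a→3,e→24 13:h→13,3→18,a→19,e→25 14:h→26,3→25,a→27,e→28 15:h→15,3→26,a→29,e→30 16:h→31,3→27,a→16,e→10 17:h→30,3→28,a→16,e→32 18:h→10,3→18,a→29,e→33 19:h→19,3→29,a→19,e→10 20:h→34,3→33,a→19,e→35 21:h→21,3→34,a→8,e→28 22:h→36,3→35,a→8,e→24 23:h→23,3→36,a→3,e→32 24:h→37,3→38,a→39,e→24 25:h→40,3→33,a→41,e→42 26:h→26,3→40,a→29,e→43 27:h→44,3→41,a→27,e→10 28:h→43,3→42,a→27,e→32 29:h→10,3→29,a→29,e→10 30:h→30,3→43,a→29,e→45 31:h→31,3→44,a→29,e→10 32:h→45,3→46,a→47,e→32 33:h→10,3→33,a→29,e→48 34:h→34,3→33,a→19,e→42 35:h→49,3→48,a→19,e→50 36:h→36,3→49,a→8,e→32 37:h→37,3→51,a→39,e→32 38:h→51,3→10,a→52,e→38 39:h→39,3→52,a→39,e→10 40:h→40,3→33,a→29,e→53 41:h→54,3→29,a→41,e→10 42:h→53,3→48,a→41,e→55 43:h→43,3→53,a→29,e→45 44:h→44,3→54,a→29,e→10 45:h→45,3→56,a→57,e→45 46:h→56,3→10,a→58,e→46 47:h→59,3→58,a→47,e→10 48:h→10,3→48,a→29,e→60 49:h→49,3→48,a→19,e→55 50:h→61,3→62,a→63,e→50 51:h→51,3→10,a→52,e→46 52:h→52,3→10,a→52,e→10 53:h→53,3→48,a→29,e→64 54:h→54,3→29,a→29,e→10 55:h→64,3→62,a→65,e→55 56:h→56,3→10,a→66,e→56 57:h→10,3→66,a→57,e→10 58:h→67,3→10,a→58,e→10 59:h→59,3→67,a→57,e→10 60:h→10,3→62,a→57,e→60 61:h→61,3→62,a→63,e→55 62:h→10,3→10,a→66,e→62 63:h→63,3→66,a→63,e→10 64:h→64,3→62,a→57,e→64 65:h→68,3→66,a→65,e→10 66:h→10,3→10,a→66,e→10 67:h→67,3→10,a→66,e→10 68:h→68,3→66,a→57,e→10 (ε-aug+det+¬).
'ae': run [75, 24, 1] end={s34} ∉↓L; 2/2 single-dels accept.
'333h': N↓-sim [75, 61, 41, 10, 1] end={s34} ∉↓L; 4/4 del acc.
'hehah': |S_i|=[75, 62, 43, 28, 5, 1] end={s34} ∉↓L; 5/5 single-dels accept.
'eee33': N↓-sim [75, 68, 53, 27, 11, 1] end={s34} — reject; 5/5 deletions ∈↓L.
4 minimals (antichain).

min(Σ*\↓L) = [ae, 333h, hehah, eee33].
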